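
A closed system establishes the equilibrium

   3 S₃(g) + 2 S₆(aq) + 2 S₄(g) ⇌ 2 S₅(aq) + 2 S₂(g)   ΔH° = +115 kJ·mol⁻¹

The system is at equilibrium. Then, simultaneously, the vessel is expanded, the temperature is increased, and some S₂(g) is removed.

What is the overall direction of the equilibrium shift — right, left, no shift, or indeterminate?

cannot be determined

Gas moles: reactants 5, products 2 (Δn_gas = -3). Expansion shifts the system toward the side with more moles of gas — to the left.
The forward reaction is endothermic. Raising T favours the endothermic direction — shift to the right.
Removing S₂ (g), a product, drives the reaction to the right.
The individual effects push in opposite directions; without quantitative information the net direction cannot be determined.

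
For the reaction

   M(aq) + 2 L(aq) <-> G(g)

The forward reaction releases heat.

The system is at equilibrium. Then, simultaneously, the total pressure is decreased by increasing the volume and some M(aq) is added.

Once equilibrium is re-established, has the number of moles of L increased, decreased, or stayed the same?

decreases

Gas moles: reactants 0, products 1 (Δn_gas = +1). Expansion shifts the system toward the side with more moles of gas — to the right.
Adding M (aq), a reactant, drives the reaction to the right.
The net shift is to the right. L is a reactant, so its amount decreases.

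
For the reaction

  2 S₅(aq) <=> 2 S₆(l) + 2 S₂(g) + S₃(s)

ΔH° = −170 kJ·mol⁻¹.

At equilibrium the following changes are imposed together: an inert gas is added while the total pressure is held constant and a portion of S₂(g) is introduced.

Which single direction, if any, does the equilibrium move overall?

cannot be determined

Adding inert gas at constant total pressure expands the volume and lowers every reacting partial pressure. With Δn_gas = 2 − 0 = +2, Q moves away from K toward the side with fewer gas moles, so the system shifts toward the side with more gas moles — to the right.
Adding S₂ (g), a product, drives the reaction to the left.
The individual effects push in opposite directions; without quantitative information the net direction cannot be determined.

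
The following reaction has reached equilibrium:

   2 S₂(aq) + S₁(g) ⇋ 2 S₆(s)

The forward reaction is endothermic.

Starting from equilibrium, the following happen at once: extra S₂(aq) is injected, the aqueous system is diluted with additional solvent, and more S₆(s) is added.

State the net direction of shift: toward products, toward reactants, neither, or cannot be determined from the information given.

cannot be determined

Adding S₂ (aq), a reactant, drives the reaction to the right.
Dilution lowers every aqueous concentration by the same factor. Δn_aq = 0 − 2 = -2, so the system shifts toward the side with more dissolved moles — to the left.
S₆ is a pure solid; its activity is 1 regardless of amount, so Q is unaffected — no shift from this change.
The individual effects push in opposite directions; without quantitative information the net direction cannot be determined.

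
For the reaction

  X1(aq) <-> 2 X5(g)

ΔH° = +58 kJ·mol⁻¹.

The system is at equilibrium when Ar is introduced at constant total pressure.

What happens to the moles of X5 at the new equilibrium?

Adding inert gas at constant total pressure expands the volume and lowers every reacting partial pressure. With Δn_gas = 2 − 0 = +2, Q moves away from K toward the side with fewer gas moles, so the system shifts toward the side with more gas moles — to the right.
The net shift is to the right. X5 is a product, so its amount increases.

increases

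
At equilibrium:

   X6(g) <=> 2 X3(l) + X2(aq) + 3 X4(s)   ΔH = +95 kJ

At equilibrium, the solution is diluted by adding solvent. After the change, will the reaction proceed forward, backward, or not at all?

right

Dilution lowers every aqueous concentration by the same factor. Δn_aq = 1 − 0 = +1, so the system shifts toward the side with more dissolved moles — to the right.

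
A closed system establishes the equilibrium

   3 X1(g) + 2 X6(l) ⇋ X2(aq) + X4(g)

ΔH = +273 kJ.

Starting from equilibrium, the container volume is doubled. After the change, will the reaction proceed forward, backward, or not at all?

left

Gas moles: reactants 3, products 1 (Δn_gas = -2). Expansion shifts the system toward the side with more moles of gas — to the left.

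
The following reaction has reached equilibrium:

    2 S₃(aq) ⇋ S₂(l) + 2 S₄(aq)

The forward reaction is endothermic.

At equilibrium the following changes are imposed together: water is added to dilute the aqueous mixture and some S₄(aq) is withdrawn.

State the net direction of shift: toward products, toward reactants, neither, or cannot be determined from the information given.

Dilution scales every aqueous concentration by the same factor. Δn_aq = 2 − 2 = 0, so Q is unchanged — no shift.
Removing S₄ (aq), a product, drives the reaction to the right.
Only the nonzero effect(s) matter; the net shift is to the right.

right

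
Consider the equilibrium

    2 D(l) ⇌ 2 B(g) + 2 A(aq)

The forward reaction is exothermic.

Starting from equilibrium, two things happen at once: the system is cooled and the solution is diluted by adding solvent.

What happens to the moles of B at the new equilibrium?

The forward reaction is exothermic. Lowering T favours the exothermic direction — shift to the right.
Dilution lowers every aqueous concentration by the same factor. Δn_aq = 2 − 0 = +2, so the system shifts toward the side with more dissolved moles — to the right.
The net shift is to the right. B is a product, so its amount increases.

increases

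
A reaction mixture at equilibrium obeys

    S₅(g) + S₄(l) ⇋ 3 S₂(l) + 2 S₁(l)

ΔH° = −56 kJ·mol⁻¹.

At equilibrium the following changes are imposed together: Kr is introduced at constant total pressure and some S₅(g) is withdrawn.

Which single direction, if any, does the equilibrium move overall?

Adding inert gas at constant total pressure expands the volume and lowers every reacting partial pressure. With Δn_gas = 0 − 1 = -1, Q moves away from K toward the side with fewer gas moles, so the system shifts toward the side with more gas moles — to the left.
Removing S₅ (g), a reactant, drives the reaction to the left.
All effects act in the same direction — net shift to the left.

left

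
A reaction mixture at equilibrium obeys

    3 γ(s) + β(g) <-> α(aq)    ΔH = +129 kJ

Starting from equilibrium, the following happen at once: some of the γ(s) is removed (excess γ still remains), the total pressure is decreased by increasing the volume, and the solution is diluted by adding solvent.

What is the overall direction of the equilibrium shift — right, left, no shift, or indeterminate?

cannot be determined

γ is a pure solid; its activity is 1 regardless of amount, so Q is unaffected — no shift from this change.
Gas moles: reactants 1, products 0 (Δn_gas = -1). Expansion shifts the system toward the side with more moles of gas — to the left.
Dilution lowers every aqueous concentration by the same factor. Δn_aq = 1 − 0 = +1, so the system shifts toward the side with more dissolved moles — to the right.
The individual effects push in opposite directions; without quantitative information the net direction cannot be determined.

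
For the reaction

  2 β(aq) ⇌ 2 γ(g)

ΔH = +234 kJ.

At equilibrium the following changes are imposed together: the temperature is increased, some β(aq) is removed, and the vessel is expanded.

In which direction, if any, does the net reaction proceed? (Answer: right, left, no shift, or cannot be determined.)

cannot be determined

The forward reaction is endothermic. Raising T favours the endothermic direction — shift to the right.
Removing β (aq), a reactant, drives the reaction to the left.
Gas moles: reactants 0, products 2 (Δn_gas = +2). Expansion shifts the system toward the side with more moles of gas — to the right.
The individual effects push in opposite directions; without quantitative information the net direction cannot be determined.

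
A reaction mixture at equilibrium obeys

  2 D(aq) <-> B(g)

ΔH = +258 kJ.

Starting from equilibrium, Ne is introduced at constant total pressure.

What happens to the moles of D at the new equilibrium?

Adding inert gas at constant total pressure expands the volume and lowers every reacting partial pressure. With Δn_gas = 1 − 0 = +1, Q moves away from K toward the side with fewer gas moles, so the system shifts toward the side with more gas moles — to the right.
The net shift is to the right. D is a reactant, so its amount decreases.

decreases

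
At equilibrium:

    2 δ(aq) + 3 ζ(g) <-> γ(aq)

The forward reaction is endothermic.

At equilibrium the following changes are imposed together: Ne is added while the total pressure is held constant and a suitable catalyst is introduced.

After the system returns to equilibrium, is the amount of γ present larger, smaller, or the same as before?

decreases

Adding inert gas at constant total pressure expands the volume and lowers every reacting partial pressure. With Δn_gas = 0 − 3 = -3, Q moves away from K toward the side with fewer gas moles, so the system shifts toward the side with more gas moles — to the left.
A catalyst speeds both forward and reverse rates equally; it changes neither Q nor K — no shift from this change.
The net shift is to the left. γ is a product, so its amount decreases.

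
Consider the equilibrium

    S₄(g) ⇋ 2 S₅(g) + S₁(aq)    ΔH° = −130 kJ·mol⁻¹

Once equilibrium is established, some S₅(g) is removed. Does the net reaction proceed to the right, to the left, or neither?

Removing S₅ (g), a product, drives the reaction to the right.

right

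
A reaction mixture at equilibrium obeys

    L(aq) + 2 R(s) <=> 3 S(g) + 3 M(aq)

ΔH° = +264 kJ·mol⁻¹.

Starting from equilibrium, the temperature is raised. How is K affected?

increases

K depends on temperature via the van 't Hoff relation. The forward reaction is endothermic, so raising T increases K.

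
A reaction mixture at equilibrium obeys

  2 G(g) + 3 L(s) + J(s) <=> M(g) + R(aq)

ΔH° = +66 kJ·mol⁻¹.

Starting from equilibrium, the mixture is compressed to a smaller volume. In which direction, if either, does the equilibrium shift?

right

Gas moles: reactants 2, products 1 (Δn_gas = -1). Compression shifts the system toward the side with fewer moles of gas — to the right.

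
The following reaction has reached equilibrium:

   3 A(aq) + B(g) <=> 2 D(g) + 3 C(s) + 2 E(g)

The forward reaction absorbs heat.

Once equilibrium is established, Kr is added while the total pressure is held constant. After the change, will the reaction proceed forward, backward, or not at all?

right

Adding inert gas at constant total pressure expands the volume and lowers every reacting partial pressure. With Δn_gas = 4 − 1 = +3, Q moves away from K toward the side with fewer gas moles, so the system shifts toward the side with more gas moles — to the right.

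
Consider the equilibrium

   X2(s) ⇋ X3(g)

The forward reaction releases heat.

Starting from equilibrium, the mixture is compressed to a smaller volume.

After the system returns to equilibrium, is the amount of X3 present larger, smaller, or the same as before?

decreases

Gas moles: reactants 0, products 1 (Δn_gas = +1). Compression shifts the system toward the side with fewer moles of gas — to the left.
The net shift is to the left. X3 is a product, so its amount decreases.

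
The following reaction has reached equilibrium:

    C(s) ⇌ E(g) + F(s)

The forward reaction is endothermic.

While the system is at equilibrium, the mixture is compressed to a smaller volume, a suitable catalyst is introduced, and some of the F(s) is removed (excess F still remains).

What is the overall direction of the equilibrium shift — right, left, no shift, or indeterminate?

left

Gas moles: reactants 0, products 1 (Δn_gas = +1). Compression shifts the system toward the side with fewer moles of gas — to the left.
A catalyst speeds both forward and reverse rates equally; it changes neither Q nor K — no shift from this change.
F is a pure solid; its activity is 1 regardless of amount, so Q is unaffected — no shift from this change.
Only the nonzero effect(s) matter; the net shift is to the left.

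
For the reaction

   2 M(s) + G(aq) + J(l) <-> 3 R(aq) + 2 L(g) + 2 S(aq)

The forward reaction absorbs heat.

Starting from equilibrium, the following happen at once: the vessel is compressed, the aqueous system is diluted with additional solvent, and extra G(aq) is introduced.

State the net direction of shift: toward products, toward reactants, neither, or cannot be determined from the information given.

cannot be determined

Gas moles: reactants 0, products 2 (Δn_gas = +2). Compression shifts the system toward the side with fewer moles of gas — to the left.
Dilution lowers every aqueous concentration by the same factor. Δn_aq = 5 − 1 = +4, so the system shifts toward the side with more dissolved moles — to the right.
Adding G (aq), a reactant, drives the reaction to the right.
The individual effects push in opposite directions; without quantitative information the net direction cannot be determined.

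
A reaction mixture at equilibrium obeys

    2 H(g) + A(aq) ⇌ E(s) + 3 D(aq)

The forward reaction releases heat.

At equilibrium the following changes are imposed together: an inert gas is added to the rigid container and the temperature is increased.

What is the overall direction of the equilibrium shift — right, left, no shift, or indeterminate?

left

At constant volume, adding an inert gas leaves every reacting species' partial pressure unchanged, so Q is unchanged — no shift from this change.
The forward reaction is exothermic. Raising T favours the endothermic direction — shift to the left.
Only the nonzero effect(s) matter; the net shift is to the left.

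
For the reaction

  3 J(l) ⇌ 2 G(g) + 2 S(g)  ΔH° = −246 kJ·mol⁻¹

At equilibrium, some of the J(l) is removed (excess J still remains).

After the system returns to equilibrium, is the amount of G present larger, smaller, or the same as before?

J is a pure liquid; its activity is 1 regardless of amount, so Q is unaffected — no shift from this change.
No net shift occurs, so the amount of G is unchanged.

unchanged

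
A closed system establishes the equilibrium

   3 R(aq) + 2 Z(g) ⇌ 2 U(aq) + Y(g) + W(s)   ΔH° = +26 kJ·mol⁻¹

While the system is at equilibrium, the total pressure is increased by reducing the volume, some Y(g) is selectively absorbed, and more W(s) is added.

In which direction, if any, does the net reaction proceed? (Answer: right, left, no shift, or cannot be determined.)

right

Gas moles: reactants 2, products 1 (Δn_gas = -1). Compression shifts the system toward the side with fewer moles of gas — to the right.
Removing Y (g), a product, drives the reaction to the right.
W is a pure solid; its activity is 1 regardless of amount, so Q is unaffected — no shift from this change.
Only the nonzero effect(s) matter; the net shift is to the right.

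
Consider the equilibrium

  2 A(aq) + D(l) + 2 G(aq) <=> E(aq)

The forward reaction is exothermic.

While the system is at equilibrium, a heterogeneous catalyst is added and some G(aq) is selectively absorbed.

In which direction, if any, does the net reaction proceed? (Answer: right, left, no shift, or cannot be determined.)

left

A catalyst speeds both forward and reverse rates equally; it changes neither Q nor K — no shift from this change.
Removing G (aq), a reactant, drives the reaction to the left.
Only the nonzero effect(s) matter; the net shift is to the left.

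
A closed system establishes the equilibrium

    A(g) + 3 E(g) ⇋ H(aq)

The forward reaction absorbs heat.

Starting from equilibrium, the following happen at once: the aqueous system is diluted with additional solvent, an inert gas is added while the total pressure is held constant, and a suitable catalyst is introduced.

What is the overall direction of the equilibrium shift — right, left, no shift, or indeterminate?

cannot be determined

Dilution lowers every aqueous concentration by the same factor. Δn_aq = 1 − 0 = +1, so the system shifts toward the side with more dissolved moles — to the right.
Adding inert gas at constant total pressure expands the volume and lowers every reacting partial pressure. With Δn_gas = 0 − 4 = -4, Q moves away from K toward the side with fewer gas moles, so the system shifts toward the side with more gas moles — to the left.
A catalyst speeds both forward and reverse rates equally; it changes neither Q nor K — no shift from this change.
The individual effects push in opposite directions; without quantitative information the net direction cannot be determined.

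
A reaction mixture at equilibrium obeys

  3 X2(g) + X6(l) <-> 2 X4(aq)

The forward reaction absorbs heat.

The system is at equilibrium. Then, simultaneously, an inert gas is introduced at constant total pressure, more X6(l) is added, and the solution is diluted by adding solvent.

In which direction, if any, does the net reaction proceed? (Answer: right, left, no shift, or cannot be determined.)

Adding inert gas at constant total pressure expands the volume and lowers every reacting partial pressure. With Δn_gas = 0 − 3 = -3, Q moves away from K toward the side with fewer gas moles, so the system shifts toward the side with more gas moles — to the left.
X6 is a pure liquid; its activity is 1 regardless of amount, so Q is unaffected — no shift from this change.
Dilution lowers every aqueous concentration by the same factor. Δn_aq = 2 − 0 = +2, so the system shifts toward the side with more dissolved moles — to the right.
The individual effects push in opposite directions; without quantitative information the net direction cannot be determined.

cannot be determined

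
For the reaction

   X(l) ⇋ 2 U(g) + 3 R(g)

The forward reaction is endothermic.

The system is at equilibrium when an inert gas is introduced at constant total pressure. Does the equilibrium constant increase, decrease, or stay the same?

The equilibrium constant depends only on temperature. This perturbation may move the position of equilibrium, but since T is unchanged, K itself is unchanged.

unchanged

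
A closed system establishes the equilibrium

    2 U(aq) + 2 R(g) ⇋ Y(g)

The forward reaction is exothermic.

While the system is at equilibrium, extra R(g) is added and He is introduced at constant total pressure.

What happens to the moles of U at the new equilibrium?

cannot be determined

Adding R (g), a reactant, drives the reaction to the right.
Adding inert gas at constant total pressure expands the volume and lowers every reacting partial pressure. With Δn_gas = 1 − 2 = -1, Q moves away from K toward the side with fewer gas moles, so the system shifts toward the side with more gas moles — to the left.
The two effects oppose each other, so the net shift — and hence the change in U — cannot be determined from the given information.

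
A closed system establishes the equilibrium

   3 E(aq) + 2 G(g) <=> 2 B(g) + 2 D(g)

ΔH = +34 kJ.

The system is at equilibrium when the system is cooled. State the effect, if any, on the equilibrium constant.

decreases

K depends on temperature via the van 't Hoff relation. The forward reaction is endothermic, so lowering T decreases K.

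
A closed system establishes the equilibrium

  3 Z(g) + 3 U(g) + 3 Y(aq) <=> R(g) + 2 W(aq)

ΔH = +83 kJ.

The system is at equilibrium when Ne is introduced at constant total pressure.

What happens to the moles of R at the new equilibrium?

Adding inert gas at constant total pressure expands the volume and lowers every reacting partial pressure. With Δn_gas = 1 − 6 = -5, Q moves away from K toward the side with fewer gas moles, so the system shifts toward the side with more gas moles — to the left.
The net shift is to the left. R is a product, so its amount decreases.

decreases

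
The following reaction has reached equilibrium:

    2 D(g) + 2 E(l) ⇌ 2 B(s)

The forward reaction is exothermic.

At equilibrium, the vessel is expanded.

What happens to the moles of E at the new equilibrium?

increases

Gas moles: reactants 2, products 0 (Δn_gas = -2). Expansion shifts the system toward the side with more moles of gas — to the left.
The net shift is to the left. E is a reactant, so its amount increases.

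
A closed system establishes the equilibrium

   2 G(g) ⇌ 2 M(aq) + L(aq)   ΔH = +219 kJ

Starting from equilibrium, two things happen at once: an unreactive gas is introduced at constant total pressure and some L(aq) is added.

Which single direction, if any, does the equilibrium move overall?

Adding inert gas at constant total pressure expands the volume and lowers every reacting partial pressure. With Δn_gas = 0 − 2 = -2, Q moves away from K toward the side with fewer gas moles, so the system shifts toward the side with more gas moles — to the left.
Adding L (aq), a product, drives the reaction to the left.
All effects act in the same direction — net shift to the left.

left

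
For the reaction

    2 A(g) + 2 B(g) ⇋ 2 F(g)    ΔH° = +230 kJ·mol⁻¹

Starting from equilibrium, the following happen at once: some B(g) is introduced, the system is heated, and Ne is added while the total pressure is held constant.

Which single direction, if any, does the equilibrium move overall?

cannot be determined

Adding B (g), a reactant, drives the reaction to the right.
The forward reaction is endothermic. Raising T favours the endothermic direction — shift to the right.
Adding inert gas at constant total pressure expands the volume and lowers every reacting partial pressure. With Δn_gas = 2 − 4 = -2, Q moves away from K toward the side with fewer gas moles, so the system shifts toward the side with more gas moles — to the left.
The individual effects push in opposite directions; without quantitative information the net direction cannot be determined.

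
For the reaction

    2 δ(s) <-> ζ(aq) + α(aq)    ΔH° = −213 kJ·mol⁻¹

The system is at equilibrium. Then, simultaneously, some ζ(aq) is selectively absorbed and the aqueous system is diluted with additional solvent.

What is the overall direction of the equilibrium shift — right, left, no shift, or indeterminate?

Removing ζ (aq), a product, drives the reaction to the right.
Dilution lowers every aqueous concentration by the same factor. Δn_aq = 2 − 0 = +2, so the system shifts toward the side with more dissolved moles — to the right.
All effects act in the same direction — net shift to the right.

right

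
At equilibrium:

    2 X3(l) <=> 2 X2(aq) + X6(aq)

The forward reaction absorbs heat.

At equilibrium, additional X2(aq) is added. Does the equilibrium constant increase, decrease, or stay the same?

The equilibrium constant depends only on temperature. This perturbation may move the position of equilibrium, but since T is unchanged, K itself is unchanged.

unchanged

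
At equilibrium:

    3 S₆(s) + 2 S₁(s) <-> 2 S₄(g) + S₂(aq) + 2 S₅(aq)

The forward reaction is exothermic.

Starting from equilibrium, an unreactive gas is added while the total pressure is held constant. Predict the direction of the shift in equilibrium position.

right

Adding inert gas at constant total pressure expands the volume and lowers every reacting partial pressure. With Δn_gas = 2 − 0 = +2, Q moves away from K toward the side with fewer gas moles, so the system shifts toward the side with more gas moles — to the right.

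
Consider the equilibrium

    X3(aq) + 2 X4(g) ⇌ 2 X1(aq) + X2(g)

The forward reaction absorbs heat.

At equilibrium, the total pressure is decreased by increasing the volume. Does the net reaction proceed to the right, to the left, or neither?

left

Gas moles: reactants 2, products 1 (Δn_gas = -1). Expansion shifts the system toward the side with more moles of gas — to the left.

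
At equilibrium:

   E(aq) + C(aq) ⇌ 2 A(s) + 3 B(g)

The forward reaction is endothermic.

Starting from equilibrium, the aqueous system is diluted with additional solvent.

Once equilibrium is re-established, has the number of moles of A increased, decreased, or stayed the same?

decreases

Dilution lowers every aqueous concentration by the same factor. Δn_aq = 0 − 2 = -2, so the system shifts toward the side with more dissolved moles — to the left.
The net shift is to the left. A is a product, so its amount decreases.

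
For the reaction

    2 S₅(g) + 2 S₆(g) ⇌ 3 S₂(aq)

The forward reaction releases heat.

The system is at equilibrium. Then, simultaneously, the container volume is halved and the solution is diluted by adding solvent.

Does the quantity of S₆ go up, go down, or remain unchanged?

Gas moles: reactants 4, products 0 (Δn_gas = -4). Compression shifts the system toward the side with fewer moles of gas — to the right.
Dilution lowers every aqueous concentration by the same factor. Δn_aq = 3 − 0 = +3, so the system shifts toward the side with more dissolved moles — to the right.
The net shift is to the right. S₆ is a reactant, so its amount decreases.

decreases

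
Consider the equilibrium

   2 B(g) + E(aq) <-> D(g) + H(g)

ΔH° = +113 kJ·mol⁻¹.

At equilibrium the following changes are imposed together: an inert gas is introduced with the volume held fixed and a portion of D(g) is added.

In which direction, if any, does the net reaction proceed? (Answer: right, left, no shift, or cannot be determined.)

At constant volume, adding an inert gas leaves every reacting species' partial pressure unchanged, so Q is unchanged — no shift from this change.
Adding D (g), a product, drives the reaction to the left.
Only the nonzero effect(s) matter; the net shift is to the left.

left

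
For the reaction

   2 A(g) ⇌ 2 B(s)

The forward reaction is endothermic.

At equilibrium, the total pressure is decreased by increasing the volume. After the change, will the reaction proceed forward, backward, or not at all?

Gas moles: reactants 2, products 0 (Δn_gas = -2). Expansion shifts the system toward the side with more moles of gas — to the left.

left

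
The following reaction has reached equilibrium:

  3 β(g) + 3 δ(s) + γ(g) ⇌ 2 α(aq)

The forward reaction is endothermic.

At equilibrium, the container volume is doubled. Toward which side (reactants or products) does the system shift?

Gas moles: reactants 4, products 0 (Δn_gas = -4). Expansion shifts the system toward the side with more moles of gas — to the left.

left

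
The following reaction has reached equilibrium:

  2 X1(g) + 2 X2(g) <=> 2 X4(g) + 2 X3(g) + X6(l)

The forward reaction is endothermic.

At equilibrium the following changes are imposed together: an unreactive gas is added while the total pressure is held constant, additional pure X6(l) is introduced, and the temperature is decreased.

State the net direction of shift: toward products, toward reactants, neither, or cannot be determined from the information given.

left

Adding inert gas at constant total pressure expands the volume, scaling every reacting partial pressure by the same factor. Δn_gas = 4 − 4 = 0, so Q is unchanged — no shift.
X6 is a pure liquid; its activity is 1 regardless of amount, so Q is unaffected — no shift from this change.
The forward reaction is endothermic. Lowering T favours the exothermic direction — shift to the left.
Only the nonzero effect(s) matter; the net shift is to the left.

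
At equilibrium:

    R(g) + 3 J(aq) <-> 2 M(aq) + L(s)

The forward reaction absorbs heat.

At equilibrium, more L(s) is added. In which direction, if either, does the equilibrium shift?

no shift

L is a pure solid; its activity is 1 regardless of amount, so Q is unaffected — no shift from this change.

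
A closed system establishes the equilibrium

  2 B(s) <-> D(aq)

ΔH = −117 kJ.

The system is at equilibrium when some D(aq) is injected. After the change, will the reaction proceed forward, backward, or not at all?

Adding D (aq), a product, drives the reaction to the left.

left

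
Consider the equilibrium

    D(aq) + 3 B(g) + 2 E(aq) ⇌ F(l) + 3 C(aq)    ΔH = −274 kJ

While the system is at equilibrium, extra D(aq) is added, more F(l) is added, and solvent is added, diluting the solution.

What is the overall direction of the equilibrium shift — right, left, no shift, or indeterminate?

Adding D (aq), a reactant, drives the reaction to the right.
F is a pure liquid; its activity is 1 regardless of amount, so Q is unaffected — no shift from this change.
Dilution scales every aqueous concentration by the same factor. Δn_aq = 3 − 3 = 0, so Q is unchanged — no shift.
Only the nonzero effect(s) matter; the net shift is to the right.

right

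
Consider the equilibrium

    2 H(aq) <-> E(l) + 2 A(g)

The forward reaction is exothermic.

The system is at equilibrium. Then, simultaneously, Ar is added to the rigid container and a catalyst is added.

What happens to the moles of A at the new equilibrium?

At constant volume, adding an inert gas leaves every reacting species' partial pressure unchanged, so Q is unchanged — no shift from this change.
A catalyst speeds both forward and reverse rates equally; it changes neither Q nor K — no shift from this change.
No net shift occurs, so the amount of A is unchanged.

unchanged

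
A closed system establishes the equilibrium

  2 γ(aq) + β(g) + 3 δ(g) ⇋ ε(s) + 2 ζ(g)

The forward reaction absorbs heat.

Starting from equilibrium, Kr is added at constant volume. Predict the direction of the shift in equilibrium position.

no shift

At constant volume, adding an inert gas leaves every reacting species' partial pressure unchanged, so Q is unchanged — no shift from this change.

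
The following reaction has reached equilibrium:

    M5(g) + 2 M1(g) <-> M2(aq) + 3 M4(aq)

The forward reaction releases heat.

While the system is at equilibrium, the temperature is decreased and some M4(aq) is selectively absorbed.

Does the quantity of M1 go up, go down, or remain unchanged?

decreases

The forward reaction is exothermic. Lowering T favours the exothermic direction — shift to the right.
Removing M4 (aq), a product, drives the reaction to the right.
The net shift is to the right. M1 is a reactant, so its amount decreases.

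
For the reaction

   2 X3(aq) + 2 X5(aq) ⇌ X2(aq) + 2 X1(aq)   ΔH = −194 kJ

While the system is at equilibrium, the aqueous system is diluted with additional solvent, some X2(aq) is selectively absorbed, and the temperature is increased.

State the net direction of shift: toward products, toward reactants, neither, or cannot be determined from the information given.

cannot be determined

Dilution lowers every aqueous concentration by the same factor. Δn_aq = 3 − 4 = -1, so the system shifts toward the side with more dissolved moles — to the left.
Removing X2 (aq), a product, drives the reaction to the right.
The forward reaction is exothermic. Raising T favours the endothermic direction — shift to the left.
The individual effects push in opposite directions; without quantitative information the net direction cannot be determined.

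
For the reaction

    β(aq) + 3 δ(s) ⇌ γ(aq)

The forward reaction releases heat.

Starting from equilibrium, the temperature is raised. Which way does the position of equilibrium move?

left

The forward reaction is exothermic. Raising T favours the endothermic direction — shift to the left.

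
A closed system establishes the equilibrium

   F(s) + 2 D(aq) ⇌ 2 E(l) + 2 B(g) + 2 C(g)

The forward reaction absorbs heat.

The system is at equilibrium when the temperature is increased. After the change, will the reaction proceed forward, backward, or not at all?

right

The forward reaction is endothermic. Raising T favours the endothermic direction — shift to the right.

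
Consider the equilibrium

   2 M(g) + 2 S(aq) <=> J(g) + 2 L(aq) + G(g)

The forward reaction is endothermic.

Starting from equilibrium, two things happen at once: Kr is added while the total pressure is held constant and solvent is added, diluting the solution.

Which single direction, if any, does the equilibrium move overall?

no shift

Adding inert gas at constant total pressure expands the volume, scaling every reacting partial pressure by the same factor. Δn_gas = 2 − 2 = 0, so Q is unchanged — no shift.
Dilution scales every aqueous concentration by the same factor. Δn_aq = 2 − 2 = 0, so Q is unchanged — no shift.
None of the changes alters Q relative to K, so there is no net shift.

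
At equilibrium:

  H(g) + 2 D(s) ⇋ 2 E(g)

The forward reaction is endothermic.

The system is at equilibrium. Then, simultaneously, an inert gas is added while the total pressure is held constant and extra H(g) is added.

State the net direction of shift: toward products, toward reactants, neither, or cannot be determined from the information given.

right

Adding inert gas at constant total pressure expands the volume and lowers every reacting partial pressure. With Δn_gas = 2 − 1 = +1, Q moves away from K toward the side with fewer gas moles, so the system shifts toward the side with more gas moles — to the right.
Adding H (g), a reactant, drives the reaction to the right.
All effects act in the same direction — net shift to the right.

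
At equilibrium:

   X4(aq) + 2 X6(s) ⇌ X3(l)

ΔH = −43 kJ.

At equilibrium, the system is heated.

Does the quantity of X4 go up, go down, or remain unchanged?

The forward reaction is exothermic. Raising T favours the endothermic direction — shift to the left.
The net shift is to the left. X4 is a reactant, so its amount increases.

increases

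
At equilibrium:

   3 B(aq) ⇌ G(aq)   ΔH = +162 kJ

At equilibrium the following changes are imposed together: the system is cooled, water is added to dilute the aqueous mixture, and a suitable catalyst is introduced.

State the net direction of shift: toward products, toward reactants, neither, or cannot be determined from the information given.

left

The forward reaction is endothermic. Lowering T favours the exothermic direction — shift to the left.
Dilution lowers every aqueous concentration by the same factor. Δn_aq = 1 − 3 = -2, so the system shifts toward the side with more dissolved moles — to the left.
A catalyst speeds both forward and reverse rates equally; it changes neither Q nor K — no shift from this change.
Only the nonzero effect(s) matter; the net shift is to the left.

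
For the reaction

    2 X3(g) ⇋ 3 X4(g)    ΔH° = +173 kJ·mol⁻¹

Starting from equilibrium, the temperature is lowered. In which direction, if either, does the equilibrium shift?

left

The forward reaction is endothermic. Lowering T favours the exothermic direction — shift to the left.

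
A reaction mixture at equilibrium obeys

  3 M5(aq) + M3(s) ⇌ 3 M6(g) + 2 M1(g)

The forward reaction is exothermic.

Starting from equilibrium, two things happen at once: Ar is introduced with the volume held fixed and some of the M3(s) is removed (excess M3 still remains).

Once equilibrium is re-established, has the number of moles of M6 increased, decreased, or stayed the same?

unchanged

At constant volume, adding an inert gas leaves every reacting species' partial pressure unchanged, so Q is unchanged — no shift from this change.
M3 is a pure solid; its activity is 1 regardless of amount, so Q is unaffected — no shift from this change.
No net shift occurs, so the amount of M6 is unchanged.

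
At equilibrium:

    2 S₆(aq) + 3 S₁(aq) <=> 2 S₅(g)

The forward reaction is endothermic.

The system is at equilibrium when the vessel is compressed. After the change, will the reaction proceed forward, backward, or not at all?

Gas moles: reactants 0, products 2 (Δn_gas = +2). Compression shifts the system toward the side with fewer moles of gas — to the left.

left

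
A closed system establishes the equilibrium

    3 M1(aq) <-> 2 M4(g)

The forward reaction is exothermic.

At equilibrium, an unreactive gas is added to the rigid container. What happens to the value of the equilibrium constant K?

unchanged

The equilibrium constant depends only on temperature. This perturbation changes neither the position of equilibrium nor K.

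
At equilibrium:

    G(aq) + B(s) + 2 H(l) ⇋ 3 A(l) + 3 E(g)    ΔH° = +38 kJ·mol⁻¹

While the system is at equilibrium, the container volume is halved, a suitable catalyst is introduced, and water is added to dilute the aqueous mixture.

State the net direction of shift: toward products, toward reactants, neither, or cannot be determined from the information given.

left

Gas moles: reactants 0, products 3 (Δn_gas = +3). Compression shifts the system toward the side with fewer moles of gas — to the left.
A catalyst speeds both forward and reverse rates equally; it changes neither Q nor K — no shift from this change.
Dilution lowers every aqueous concentration by the same factor. Δn_aq = 0 − 1 = -1, so the system shifts toward the side with more dissolved moles — to the left.
Only the nonzero effect(s) matter; the net shift is to the left.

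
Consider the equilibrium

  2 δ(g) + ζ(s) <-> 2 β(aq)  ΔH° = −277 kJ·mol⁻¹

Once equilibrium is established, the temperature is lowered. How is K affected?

K depends on temperature via the van 't Hoff relation. The forward reaction is exothermic, so lowering T increases K.

increases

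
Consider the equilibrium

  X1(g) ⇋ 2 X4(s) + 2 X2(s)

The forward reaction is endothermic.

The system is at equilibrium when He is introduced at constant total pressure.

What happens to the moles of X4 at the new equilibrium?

decreases

Adding inert gas at constant total pressure expands the volume and lowers every reacting partial pressure. With Δn_gas = 0 − 1 = -1, Q moves away from K toward the side with fewer gas moles, so the system shifts toward the side with more gas moles — to the left.
The net shift is to the left. X4 is a product, so its amount decreases.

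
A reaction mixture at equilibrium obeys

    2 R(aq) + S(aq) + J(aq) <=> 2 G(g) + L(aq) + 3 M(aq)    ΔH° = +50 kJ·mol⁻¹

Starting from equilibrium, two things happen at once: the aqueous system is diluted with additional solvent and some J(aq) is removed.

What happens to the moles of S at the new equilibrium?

increases

Dilution scales every aqueous concentration by the same factor. Δn_aq = 4 − 4 = 0, so Q is unchanged — no shift.
Removing J (aq), a reactant, drives the reaction to the left.
The net shift is to the left. S is a reactant, so its amount increases.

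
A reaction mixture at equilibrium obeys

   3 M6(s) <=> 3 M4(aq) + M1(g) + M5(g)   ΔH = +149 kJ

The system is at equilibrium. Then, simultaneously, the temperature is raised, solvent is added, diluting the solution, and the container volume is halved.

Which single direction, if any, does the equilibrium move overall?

The forward reaction is endothermic. Raising T favours the endothermic direction — shift to the right.
Dilution lowers every aqueous concentration by the same factor. Δn_aq = 3 − 0 = +3, so the system shifts toward the side with more dissolved moles — to the right.
Gas moles: reactants 0, products 2 (Δn_gas = +2). Compression shifts the system toward the side with fewer moles of gas — to the left.
The individual effects push in opposite directions; without quantitative information the net direction cannot be determined.

cannot be determined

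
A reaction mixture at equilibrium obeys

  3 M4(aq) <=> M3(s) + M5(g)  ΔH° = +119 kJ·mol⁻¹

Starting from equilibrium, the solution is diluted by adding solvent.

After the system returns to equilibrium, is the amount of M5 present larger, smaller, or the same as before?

decreases

Dilution lowers every aqueous concentration by the same factor. Δn_aq = 0 − 3 = -3, so the system shifts toward the side with more dissolved moles — to the left.
The net shift is to the left. M5 is a product, so its amount decreases.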